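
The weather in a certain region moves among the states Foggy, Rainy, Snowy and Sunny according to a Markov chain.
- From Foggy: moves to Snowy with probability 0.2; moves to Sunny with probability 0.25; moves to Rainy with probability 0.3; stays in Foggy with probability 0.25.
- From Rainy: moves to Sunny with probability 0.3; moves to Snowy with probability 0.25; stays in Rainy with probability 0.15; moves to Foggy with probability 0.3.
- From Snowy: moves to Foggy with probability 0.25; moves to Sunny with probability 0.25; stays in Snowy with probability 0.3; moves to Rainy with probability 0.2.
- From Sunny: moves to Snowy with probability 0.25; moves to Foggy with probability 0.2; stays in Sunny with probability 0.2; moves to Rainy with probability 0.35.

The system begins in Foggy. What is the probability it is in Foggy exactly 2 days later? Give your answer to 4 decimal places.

0.2525

Propagate the distribution vector 2 days from Foggy.
After 0 days: (1.0000, 0.0000, 0.0000, 0.0000)
After 1 day: (0.2500, 0.3000, 0.2000, 0.2500)
After 2 days: (0.2525, 0.2475, 0.2475, 0.2525)
P(in Foggy after 2 days) = 0.2525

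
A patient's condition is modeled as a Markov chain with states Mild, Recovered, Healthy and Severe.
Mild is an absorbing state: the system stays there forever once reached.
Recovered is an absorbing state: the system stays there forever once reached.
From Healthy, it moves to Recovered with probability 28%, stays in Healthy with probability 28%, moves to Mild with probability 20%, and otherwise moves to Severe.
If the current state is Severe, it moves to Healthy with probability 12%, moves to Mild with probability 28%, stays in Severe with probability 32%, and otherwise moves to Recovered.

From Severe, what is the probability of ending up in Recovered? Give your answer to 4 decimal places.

0.5104

Let h(s) be the probability of absorption at Recovered starting from transient state s. Then h(Recovered) = 1 and h(Mild) = 0. By first-step analysis:
h(Healthy) = 0.2·0 + 0.28·1 + 0.28·h(Healthy) + 0.24·h(Severe)
h(Severe) = 0.28·0 + 0.28·1 + 0.12·h(Healthy) + 0.32·h(Severe)
Solving: h(Healthy) = 0.5590, h(Severe) = 0.5104.
Starting from Severe, the probability is 0.5104.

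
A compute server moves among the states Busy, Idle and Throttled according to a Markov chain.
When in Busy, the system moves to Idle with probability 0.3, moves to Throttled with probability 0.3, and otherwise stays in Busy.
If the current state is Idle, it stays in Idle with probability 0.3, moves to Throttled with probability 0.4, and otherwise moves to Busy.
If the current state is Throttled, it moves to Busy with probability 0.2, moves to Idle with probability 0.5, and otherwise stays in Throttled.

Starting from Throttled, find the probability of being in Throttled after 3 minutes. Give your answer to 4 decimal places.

0.3360

Propagate the distribution vector 3 minutes from Throttled.
After 0 minutes: (0.0000, 0.0000, 1.0000)
After 1 minute: (0.2000, 0.5000, 0.3000)
After 2 minutes: (0.2900, 0.3600, 0.3500)
After 3 minutes: (0.2940, 0.3700, 0.3360)
P(in Throttled after 3 minutes) = 0.3360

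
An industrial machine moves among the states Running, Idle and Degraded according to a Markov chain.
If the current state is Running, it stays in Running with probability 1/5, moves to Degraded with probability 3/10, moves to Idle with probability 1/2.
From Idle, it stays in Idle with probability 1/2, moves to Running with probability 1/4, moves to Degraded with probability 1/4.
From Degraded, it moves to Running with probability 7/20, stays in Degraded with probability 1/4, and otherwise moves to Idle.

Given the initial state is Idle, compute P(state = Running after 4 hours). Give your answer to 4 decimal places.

Propagate the distribution vector 4 hours from Idle.
After 0 hours: (0.0000, 1.0000, 0.0000)
After 1 hour: (0.2500, 0.5000, 0.2500)
After 2 hours: (0.2625, 0.4750, 0.2625)
After 3 hours: (0.2631, 0.4738, 0.2631)
After 4 hours: (0.2632, 0.4737, 0.2632)
P(in Running after 4 hours) = 0.2632

0.2632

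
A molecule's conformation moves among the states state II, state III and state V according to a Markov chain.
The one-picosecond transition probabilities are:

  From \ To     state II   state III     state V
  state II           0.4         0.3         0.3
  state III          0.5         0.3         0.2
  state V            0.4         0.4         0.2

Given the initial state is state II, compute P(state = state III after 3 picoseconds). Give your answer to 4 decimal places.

Propagate the distribution vector 3 picoseconds from state II.
After 0 picoseconds: (1.0000, 0.0000, 0.0000)
After 1 picosecond: (0.4000, 0.3000, 0.3000)
After 2 picoseconds: (0.4300, 0.3300, 0.2400)
After 3 picoseconds: (0.4330, 0.3240, 0.2430)
P(in state III after 3 picoseconds) = 0.3240

0.3240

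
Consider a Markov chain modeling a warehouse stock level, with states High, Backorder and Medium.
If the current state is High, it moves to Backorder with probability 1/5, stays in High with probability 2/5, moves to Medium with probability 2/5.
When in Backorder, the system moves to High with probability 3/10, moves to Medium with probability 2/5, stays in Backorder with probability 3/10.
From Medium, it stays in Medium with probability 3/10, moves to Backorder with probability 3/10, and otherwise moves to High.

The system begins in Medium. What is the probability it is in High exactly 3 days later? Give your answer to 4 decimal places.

Propagate the distribution vector 3 days from Medium.
After 0 days: (0.0000, 0.0000, 1.0000)
After 1 day: (0.4000, 0.3000, 0.3000)
After 2 days: (0.3700, 0.2600, 0.3700)
After 3 days: (0.3740, 0.2630, 0.3630)
P(in High after 3 days) = 0.3740

0.3740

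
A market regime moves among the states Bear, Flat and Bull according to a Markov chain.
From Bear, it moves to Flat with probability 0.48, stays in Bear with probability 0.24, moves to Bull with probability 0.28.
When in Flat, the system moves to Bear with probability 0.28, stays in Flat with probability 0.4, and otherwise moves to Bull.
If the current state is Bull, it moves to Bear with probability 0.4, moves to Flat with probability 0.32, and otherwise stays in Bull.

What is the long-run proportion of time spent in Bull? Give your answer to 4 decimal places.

Let the stationary distribution be π with π = πP and π_1 + π_2 + π_3 = 1.
π_1 = 0.24·π_1 + 0.28·π_2 + 0.4·π_3
π_2 = 0.48·π_1 + 0.4·π_2 + 0.32·π_3
Solving with the normalization constraint gives π = (0.3034, 0.4006, 0.2960).
So the stationary probability of Bull is 0.2960.

0.2960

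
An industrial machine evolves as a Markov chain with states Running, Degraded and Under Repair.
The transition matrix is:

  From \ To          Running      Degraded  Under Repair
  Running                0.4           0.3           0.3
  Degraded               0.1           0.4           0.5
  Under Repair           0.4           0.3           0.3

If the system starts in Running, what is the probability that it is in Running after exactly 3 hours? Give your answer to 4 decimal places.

0.3010

Propagate the distribution vector 3 hours from Running.
After 0 hours: (1.0000, 0.0000, 0.0000)
After 1 hour: (0.4000, 0.3000, 0.3000)
After 2 hours: (0.3100, 0.3300, 0.3600)
After 3 hours: (0.3010, 0.3330, 0.3660)
P(in Running after 3 hours) = 0.3010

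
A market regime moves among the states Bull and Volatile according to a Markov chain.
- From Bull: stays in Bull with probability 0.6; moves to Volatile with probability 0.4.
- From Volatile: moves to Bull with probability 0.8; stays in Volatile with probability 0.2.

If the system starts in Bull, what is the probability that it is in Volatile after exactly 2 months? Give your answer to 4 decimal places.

0.3200

Sum over the intermediate state after 1 month:
P = P(Bull→Bull)·P(Bull→Volatile) + P(Bull→Volatile)·P(Volatile→Volatile)
  = 0.6×0.4 + 0.4×0.2
  = 0.2400 + 0.0800 = 0.3200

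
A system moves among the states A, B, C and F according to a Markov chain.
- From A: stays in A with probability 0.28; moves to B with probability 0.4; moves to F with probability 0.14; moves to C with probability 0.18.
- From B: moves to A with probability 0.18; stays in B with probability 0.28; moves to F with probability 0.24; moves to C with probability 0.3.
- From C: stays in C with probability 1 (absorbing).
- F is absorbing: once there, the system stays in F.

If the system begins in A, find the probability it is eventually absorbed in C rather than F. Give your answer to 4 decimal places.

0.5591

Let h(s) be the probability of absorption at C starting from transient state s. Then h(C) = 1 and h(F) = 0. By first-step analysis:
h(A) = 0.28·h(A) + 0.4·h(B) + 0.18·1 + 0.14·0
h(B) = 0.18·h(A) + 0.28·h(B) + 0.3·1 + 0.24·0
Solving: h(A) = 0.5591, h(B) = 0.5565.
Starting from A, the probability is 0.5591.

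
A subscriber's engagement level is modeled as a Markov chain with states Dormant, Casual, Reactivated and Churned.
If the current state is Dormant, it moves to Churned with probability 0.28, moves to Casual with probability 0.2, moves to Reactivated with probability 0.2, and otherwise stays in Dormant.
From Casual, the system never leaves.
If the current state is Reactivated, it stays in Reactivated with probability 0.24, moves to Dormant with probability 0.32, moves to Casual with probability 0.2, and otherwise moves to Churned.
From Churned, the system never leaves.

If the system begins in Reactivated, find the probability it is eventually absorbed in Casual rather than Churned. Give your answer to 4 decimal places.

Let h(s) be the probability of absorption at Casual starting from transient state s. Then h(Casual) = 1 and h(Churned) = 0. By first-step analysis:
h(Dormant) = 0.32·h(Dormant) + 0.2·1 + 0.2·h(Reactivated) + 0.28·0
h(Reactivated) = 0.32·h(Dormant) + 0.2·1 + 0.24·h(Reactivated) + 0.24·0
Solving: h(Dormant) = 0.4240, h(Reactivated) = 0.4417.
Starting from Reactivated, the probability is 0.4417.

0.4417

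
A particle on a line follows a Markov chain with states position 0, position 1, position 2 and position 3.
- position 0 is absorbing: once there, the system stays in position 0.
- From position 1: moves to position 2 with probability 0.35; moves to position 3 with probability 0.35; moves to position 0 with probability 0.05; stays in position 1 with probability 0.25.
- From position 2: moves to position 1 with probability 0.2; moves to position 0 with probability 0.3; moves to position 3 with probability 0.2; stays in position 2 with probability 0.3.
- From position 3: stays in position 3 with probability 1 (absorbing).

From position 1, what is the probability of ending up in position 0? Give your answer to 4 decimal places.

0.3077

Let h(s) be the probability of absorption at position 0 starting from transient state s. Then h(position 0) = 1 and h(position 3) = 0. By first-step analysis:
h(position 1) = 0.05·1 + 0.25·h(position 1) + 0.35·h(position 2) + 0.35·0
h(position 2) = 0.3·1 + 0.2·h(position 1) + 0.3·h(position 2) + 0.2·0
Solving: h(position 1) = 0.3077, h(position 2) = 0.5165.
Starting from position 1, the probability is 0.3077.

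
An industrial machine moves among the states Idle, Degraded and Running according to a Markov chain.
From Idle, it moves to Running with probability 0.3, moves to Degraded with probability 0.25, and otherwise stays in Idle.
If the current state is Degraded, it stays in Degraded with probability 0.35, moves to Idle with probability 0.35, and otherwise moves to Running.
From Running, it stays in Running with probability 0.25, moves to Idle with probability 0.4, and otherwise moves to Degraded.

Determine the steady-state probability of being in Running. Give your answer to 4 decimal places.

Let the stationary distribution be π with π = πP and π_1 + π_2 + π_3 = 1.
π_1 = 0.45·π_1 + 0.35·π_2 + 0.4·π_3
π_2 = 0.25·π_1 + 0.35·π_2 + 0.35·π_3
Solving with the normalization constraint gives π = (0.4048, 0.3095, 0.2857).
So the stationary probability of Running is 0.2857.

0.2857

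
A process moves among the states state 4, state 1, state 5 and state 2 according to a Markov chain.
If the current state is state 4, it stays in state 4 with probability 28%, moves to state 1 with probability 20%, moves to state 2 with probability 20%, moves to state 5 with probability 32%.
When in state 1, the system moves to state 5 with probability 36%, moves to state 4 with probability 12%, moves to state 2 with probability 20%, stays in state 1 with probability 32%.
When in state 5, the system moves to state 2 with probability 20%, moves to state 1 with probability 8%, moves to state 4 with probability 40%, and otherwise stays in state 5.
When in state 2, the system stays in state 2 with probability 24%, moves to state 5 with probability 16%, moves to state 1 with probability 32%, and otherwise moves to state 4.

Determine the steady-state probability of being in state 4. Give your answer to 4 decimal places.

Let the stationary distribution be π with π = πP and π_1 + π_2 + π_3 + π_4 = 1.
π_1 = 0.28·π_1 + 0.12·π_2 + 0.4·π_3 + 0.28·π_4
π_2 = 0.2·π_1 + 0.32·π_2 + 0.08·π_3 + 0.32·π_4
π_3 = 0.32·π_1 + 0.36·π_2 + 0.32·π_3 + 0.16·π_4
Solving with the normalization constraint gives π = (0.2810, 0.2154, 0.2953, 0.2083).
So the stationary probability of state 4 is 0.2810.

0.2810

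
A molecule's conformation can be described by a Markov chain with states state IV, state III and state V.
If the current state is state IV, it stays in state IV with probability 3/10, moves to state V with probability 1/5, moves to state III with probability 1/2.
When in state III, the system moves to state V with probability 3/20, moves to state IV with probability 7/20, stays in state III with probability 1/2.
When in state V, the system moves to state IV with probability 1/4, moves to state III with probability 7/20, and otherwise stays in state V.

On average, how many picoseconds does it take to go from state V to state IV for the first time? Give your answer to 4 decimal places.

Let t(s) be the expected number of picoseconds to first reach state IV from state s, with t(state IV) = 0. Conditioning on the first picosecond:
t(state III) = 1 + 0.5·t(state III) + 0.15·t(state V)
t(state V) = 1 + 0.35·t(state III) + 0.4·t(state V)
Solving: t(state III) = 3.0303, t(state V) = 3.4343.
Expected picoseconds from state V to state IV: 3.4343.

3.4343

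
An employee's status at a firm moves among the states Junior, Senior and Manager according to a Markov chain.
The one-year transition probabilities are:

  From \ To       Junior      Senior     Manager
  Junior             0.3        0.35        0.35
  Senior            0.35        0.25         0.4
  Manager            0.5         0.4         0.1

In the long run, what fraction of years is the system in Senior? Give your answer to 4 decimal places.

Let the stationary distribution be π with π = πP and π_1 + π_2 + π_3 = 1.
π_1 = 0.3·π_1 + 0.35·π_2 + 0.5·π_3
π_2 = 0.35·π_1 + 0.25·π_2 + 0.4·π_3
Solving with the normalization constraint gives π = (0.3752, 0.3315, 0.2933).
So the stationary probability of Senior is 0.3315.

0.3315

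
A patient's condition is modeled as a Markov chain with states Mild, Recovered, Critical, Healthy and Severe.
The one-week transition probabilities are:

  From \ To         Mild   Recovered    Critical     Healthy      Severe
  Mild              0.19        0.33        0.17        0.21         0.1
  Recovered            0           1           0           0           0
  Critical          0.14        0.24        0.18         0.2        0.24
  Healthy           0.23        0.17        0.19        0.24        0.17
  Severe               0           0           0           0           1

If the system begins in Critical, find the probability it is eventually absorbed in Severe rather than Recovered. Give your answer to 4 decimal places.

0.4565

Let h(s) be the probability of absorption at Severe starting from transient state s. Then h(Severe) = 1 and h(Recovered) = 0. By first-step analysis:
h(Mild) = 0.19·h(Mild) + 0.33·0 + 0.17·h(Critical) + 0.21·h(Healthy) + 0.1·1
h(Critical) = 0.14·h(Mild) + 0.24·0 + 0.18·h(Critical) + 0.2·h(Healthy) + 0.24·1
h(Healthy) = 0.23·h(Mild) + 0.17·0 + 0.19·h(Critical) + 0.24·h(Healthy) + 0.17·1
Solving: h(Mild) = 0.3330, h(Critical) = 0.4565, h(Healthy) = 0.4386.
Starting from Critical, the probability is 0.4565.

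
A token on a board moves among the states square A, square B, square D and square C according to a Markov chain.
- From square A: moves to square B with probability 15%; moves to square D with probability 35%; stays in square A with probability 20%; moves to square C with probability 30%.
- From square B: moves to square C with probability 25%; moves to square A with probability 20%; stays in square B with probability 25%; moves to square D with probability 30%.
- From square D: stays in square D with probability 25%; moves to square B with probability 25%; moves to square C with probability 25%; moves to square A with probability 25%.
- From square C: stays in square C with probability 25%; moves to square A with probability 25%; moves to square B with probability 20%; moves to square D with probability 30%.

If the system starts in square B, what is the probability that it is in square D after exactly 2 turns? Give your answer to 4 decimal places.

0.2950

Propagate the distribution vector 2 turns from square B.
After 0 turns: (0.0000, 1.0000, 0.0000, 0.0000)
After 1 turn: (0.2000, 0.2500, 0.3000, 0.2500)
After 2 turns: (0.2275, 0.2175, 0.2950, 0.2600)
P(in square D after 2 turns) = 0.2950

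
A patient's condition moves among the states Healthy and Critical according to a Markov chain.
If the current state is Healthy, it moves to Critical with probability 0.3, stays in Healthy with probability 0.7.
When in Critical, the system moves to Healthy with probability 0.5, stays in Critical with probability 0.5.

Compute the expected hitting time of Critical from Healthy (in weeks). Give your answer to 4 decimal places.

Let t(s) be the expected number of weeks to first reach Critical from state s, with t(Critical) = 0. Conditioning on the first week:
t(Healthy) = 1 + 0.7·t(Healthy)
Solving: t(Healthy) = 3.3333.
Expected weeks from Healthy to Critical: 3.3333.

3.3333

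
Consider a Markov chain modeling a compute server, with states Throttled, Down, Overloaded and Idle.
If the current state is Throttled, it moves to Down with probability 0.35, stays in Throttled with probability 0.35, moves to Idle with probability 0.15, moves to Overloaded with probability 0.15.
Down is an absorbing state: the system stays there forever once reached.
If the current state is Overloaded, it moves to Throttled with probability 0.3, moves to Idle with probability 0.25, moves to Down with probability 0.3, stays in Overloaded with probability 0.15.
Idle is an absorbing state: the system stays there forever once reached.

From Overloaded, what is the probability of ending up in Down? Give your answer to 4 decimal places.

Let h(s) be the probability of absorption at Down starting from transient state s. Then h(Down) = 1 and h(Idle) = 0. By first-step analysis:
h(Throttled) = 0.35·h(Throttled) + 0.35·1 + 0.15·h(Overloaded) + 0.15·0
h(Overloaded) = 0.3·h(Throttled) + 0.3·1 + 0.15·h(Overloaded) + 0.25·0
Solving: h(Throttled) = 0.6749, h(Overloaded) = 0.5911.
Starting from Overloaded, the probability is 0.5911.

0.5911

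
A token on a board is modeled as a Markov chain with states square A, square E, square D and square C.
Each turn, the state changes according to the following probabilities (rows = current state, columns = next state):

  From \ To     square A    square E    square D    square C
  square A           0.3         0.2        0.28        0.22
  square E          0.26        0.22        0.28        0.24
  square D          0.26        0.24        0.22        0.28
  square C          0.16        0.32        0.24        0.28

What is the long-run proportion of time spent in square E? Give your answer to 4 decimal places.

0.2458

Let the stationary distribution be π with π = πP and π_1 + π_2 + π_3 + π_4 = 1.
π_1 = 0.3·π_1 + 0.26·π_2 + 0.26·π_3 + 0.16·π_4
π_2 = 0.2·π_1 + 0.22·π_2 + 0.24·π_3 + 0.32·π_4
π_3 = 0.28·π_1 + 0.28·π_2 + 0.22·π_3 + 0.24·π_4
Solving with the normalization constraint gives π = (0.2442, 0.2458, 0.2545, 0.2555).
So the stationary probability of square E is 0.2458.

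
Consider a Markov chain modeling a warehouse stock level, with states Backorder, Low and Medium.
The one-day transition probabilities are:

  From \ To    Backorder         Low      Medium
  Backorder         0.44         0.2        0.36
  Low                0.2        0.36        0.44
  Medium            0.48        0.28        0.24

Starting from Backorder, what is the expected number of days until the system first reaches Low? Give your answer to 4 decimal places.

Let t(s) be the expected number of days to first reach Low from state s, with t(Low) = 0. Conditioning on the first day:
t(Backorder) = 1 + 0.44·t(Backorder) + 0.36·t(Medium)
t(Medium) = 1 + 0.48·t(Backorder) + 0.24·t(Medium)
Solving: t(Backorder) = 4.4304, t(Medium) = 4.1139.
Expected days from Backorder to Low: 4.4304.

4.4304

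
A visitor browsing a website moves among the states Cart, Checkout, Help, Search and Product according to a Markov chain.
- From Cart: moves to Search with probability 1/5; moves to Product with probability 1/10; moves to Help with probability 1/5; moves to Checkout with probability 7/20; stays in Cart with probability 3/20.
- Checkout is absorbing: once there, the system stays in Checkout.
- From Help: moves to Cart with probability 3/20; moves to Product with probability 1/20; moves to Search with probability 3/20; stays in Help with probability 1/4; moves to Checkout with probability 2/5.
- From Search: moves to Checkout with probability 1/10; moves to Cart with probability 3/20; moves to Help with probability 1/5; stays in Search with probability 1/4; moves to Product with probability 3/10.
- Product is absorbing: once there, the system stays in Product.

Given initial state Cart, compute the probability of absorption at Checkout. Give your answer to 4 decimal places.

Let h(s) be the probability of absorption at Checkout starting from transient state s. Then h(Checkout) = 1 and h(Product) = 0. By first-step analysis:
h(Cart) = 0.15·h(Cart) + 0.35·1 + 0.2·h(Help) + 0.2·h(Search) + 0.1·0
h(Help) = 0.15·h(Cart) + 0.4·1 + 0.25·h(Help) + 0.15·h(Search) + 0.05·0
h(Search) = 0.15·h(Cart) + 0.1·1 + 0.2·h(Help) + 0.25·h(Search) + 0.3·0
Solving: h(Cart) = 0.7060, h(Help) = 0.7705, h(Search) = 0.4800.
Starting from Cart, the probability is 0.7060.

0.7060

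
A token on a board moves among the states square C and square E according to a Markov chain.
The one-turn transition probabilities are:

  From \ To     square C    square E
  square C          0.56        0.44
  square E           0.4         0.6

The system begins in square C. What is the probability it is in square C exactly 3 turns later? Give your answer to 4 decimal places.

0.4783

Propagate the distribution vector 3 turns from square C.
After 0 turns: (1.0000, 0.0000)
After 1 turn: (0.5600, 0.4400)
After 2 turns: (0.4896, 0.5104)
After 3 turns: (0.4783, 0.5217)
P(in square C after 3 turns) = 0.4783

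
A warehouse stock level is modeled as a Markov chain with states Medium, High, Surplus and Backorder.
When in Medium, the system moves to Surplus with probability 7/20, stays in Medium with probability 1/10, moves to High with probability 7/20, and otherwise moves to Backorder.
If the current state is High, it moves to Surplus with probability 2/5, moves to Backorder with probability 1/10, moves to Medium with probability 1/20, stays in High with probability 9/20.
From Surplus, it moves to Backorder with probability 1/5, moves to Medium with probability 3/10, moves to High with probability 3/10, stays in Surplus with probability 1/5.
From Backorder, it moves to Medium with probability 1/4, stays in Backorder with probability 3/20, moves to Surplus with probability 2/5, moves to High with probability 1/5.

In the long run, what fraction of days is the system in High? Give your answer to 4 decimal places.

Let the stationary distribution be π with π = πP and π_1 + π_2 + π_3 + π_4 = 1.
π_1 = 0.1·π_1 + 0.05·π_2 + 0.3·π_3 + 0.25·π_4
π_2 = 0.35·π_1 + 0.45·π_2 + 0.3·π_3 + 0.2·π_4
π_3 = 0.35·π_1 + 0.4·π_2 + 0.2·π_3 + 0.4·π_4
Solving with the normalization constraint gives π = (0.1717, 0.3445, 0.3262, 0.1577).
So the stationary probability of High is 0.3445.

0.3445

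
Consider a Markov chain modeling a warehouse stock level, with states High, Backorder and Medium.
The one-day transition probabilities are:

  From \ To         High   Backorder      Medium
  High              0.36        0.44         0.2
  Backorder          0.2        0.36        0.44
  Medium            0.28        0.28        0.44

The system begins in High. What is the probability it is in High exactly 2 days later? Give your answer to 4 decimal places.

0.2736

Sum over the intermediate state after 1 day:
P = P(High→High)·P(High→High) + P(High→Backorder)·P(Backorder→High) + P(High→Medium)·P(Medium→High)
  = 0.36×0.36 + 0.44×0.2 + 0.2×0.28
  = 0.1296 + 0.0880 + 0.0560 = 0.2736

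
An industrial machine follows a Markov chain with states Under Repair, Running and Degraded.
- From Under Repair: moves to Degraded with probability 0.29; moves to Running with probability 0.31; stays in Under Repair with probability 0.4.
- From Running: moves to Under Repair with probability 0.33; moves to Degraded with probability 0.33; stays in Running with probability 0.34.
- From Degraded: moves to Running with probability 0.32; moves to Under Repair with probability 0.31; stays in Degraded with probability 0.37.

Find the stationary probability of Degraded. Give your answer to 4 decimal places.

0.3293

Let the stationary distribution be π with π = πP and π_1 + π_2 + π_3 = 1.
π_1 = 0.4·π_1 + 0.33·π_2 + 0.31·π_3
π_2 = 0.31·π_1 + 0.34·π_2 + 0.32·π_3
Solving with the normalization constraint gives π = (0.3478, 0.3230, 0.3293).
So the stationary probability of Degraded is 0.3293.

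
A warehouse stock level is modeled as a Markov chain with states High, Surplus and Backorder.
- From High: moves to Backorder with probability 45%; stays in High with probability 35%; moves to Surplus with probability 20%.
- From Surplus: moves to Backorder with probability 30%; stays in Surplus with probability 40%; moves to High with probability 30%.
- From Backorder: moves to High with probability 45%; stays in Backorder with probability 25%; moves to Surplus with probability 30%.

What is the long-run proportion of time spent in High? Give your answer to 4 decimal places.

0.3692

Let the stationary distribution be π with π = πP and π_1 + π_2 + π_3 = 1.
π_1 = 0.35·π_1 + 0.3·π_2 + 0.45·π_3
π_2 = 0.2·π_1 + 0.4·π_2 + 0.3·π_3
Solving with the normalization constraint gives π = (0.3692, 0.2923, 0.3385).
So the stationary probability of High is 0.3692.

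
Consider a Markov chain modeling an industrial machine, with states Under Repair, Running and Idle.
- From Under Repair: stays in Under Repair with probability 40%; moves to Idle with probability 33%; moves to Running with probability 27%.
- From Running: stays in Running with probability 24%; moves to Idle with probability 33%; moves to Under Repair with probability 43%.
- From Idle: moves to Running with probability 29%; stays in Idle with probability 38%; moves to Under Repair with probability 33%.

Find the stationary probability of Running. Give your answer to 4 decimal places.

Let the stationary distribution be π with π = πP and π_1 + π_2 + π_3 = 1.
π_1 = 0.4·π_1 + 0.43·π_2 + 0.33·π_3
π_2 = 0.27·π_1 + 0.24·π_2 + 0.29·π_3
Solving with the normalization constraint gives π = (0.3838, 0.2689, 0.3474).
So the stationary probability of Running is 0.2689.

0.2689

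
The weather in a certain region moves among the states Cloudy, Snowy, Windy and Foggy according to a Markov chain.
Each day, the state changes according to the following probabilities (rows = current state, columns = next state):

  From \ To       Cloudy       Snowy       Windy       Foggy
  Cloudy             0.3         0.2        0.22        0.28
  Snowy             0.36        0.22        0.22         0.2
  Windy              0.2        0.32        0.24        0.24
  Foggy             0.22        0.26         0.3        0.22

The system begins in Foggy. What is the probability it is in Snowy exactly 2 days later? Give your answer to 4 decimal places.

Propagate the distribution vector 2 days from Foggy.
After 0 days: (0.0000, 0.0000, 0.0000, 1.0000)
After 1 day: (0.2200, 0.2600, 0.3000, 0.2200)
After 2 days: (0.2680, 0.2544, 0.2436, 0.2340)
P(in Snowy after 2 days) = 0.2544

0.2544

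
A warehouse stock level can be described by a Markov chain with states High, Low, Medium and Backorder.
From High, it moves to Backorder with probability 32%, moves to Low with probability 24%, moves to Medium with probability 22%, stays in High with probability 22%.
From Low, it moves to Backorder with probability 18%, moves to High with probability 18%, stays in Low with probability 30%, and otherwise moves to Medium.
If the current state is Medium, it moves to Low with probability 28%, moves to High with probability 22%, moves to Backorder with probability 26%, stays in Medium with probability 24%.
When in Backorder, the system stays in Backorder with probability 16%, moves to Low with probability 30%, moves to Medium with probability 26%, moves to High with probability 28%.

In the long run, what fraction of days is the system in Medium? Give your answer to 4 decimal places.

0.2682

Let the stationary distribution be π with π = πP and π_1 + π_2 + π_3 + π_4 = 1.
π_1 = 0.22·π_1 + 0.18·π_2 + 0.22·π_3 + 0.28·π_4
π_2 = 0.24·π_1 + 0.3·π_2 + 0.28·π_3 + 0.3·π_4
π_3 = 0.22·π_1 + 0.34·π_2 + 0.24·π_3 + 0.26·π_4
Solving with the normalization constraint gives π = (0.2224, 0.2813, 0.2682, 0.2280).
So the stationary probability of Medium is 0.2682.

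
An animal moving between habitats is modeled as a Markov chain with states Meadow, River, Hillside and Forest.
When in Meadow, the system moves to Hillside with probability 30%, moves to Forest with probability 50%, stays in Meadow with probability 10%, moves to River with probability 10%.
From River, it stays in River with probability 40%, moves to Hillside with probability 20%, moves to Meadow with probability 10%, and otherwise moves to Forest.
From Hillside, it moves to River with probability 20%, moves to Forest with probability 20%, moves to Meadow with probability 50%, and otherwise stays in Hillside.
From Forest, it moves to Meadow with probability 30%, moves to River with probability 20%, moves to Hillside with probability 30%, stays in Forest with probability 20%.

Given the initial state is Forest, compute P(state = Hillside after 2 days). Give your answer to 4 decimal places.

0.2200

Propagate the distribution vector 2 days from Forest.
After 0 days: (0.0000, 0.0000, 0.0000, 1.0000)
After 1 day: (0.3000, 0.2000, 0.3000, 0.2000)
After 2 days: (0.2600, 0.2100, 0.2200, 0.3100)
P(in Hillside after 2 days) = 0.2200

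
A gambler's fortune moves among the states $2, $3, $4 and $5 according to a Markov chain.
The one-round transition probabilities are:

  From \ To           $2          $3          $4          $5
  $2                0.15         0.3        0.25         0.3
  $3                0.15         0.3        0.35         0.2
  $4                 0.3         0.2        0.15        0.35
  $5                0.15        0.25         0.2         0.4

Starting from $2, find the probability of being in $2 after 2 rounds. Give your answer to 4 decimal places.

Propagate the distribution vector 2 rounds from $2.
After 0 rounds: (1.0000, 0.0000, 0.0000, 0.0000)
After 1 round: (0.1500, 0.3000, 0.2500, 0.3000)
After 2 rounds: (0.1875, 0.2600, 0.2400, 0.3125)
P(in $2 after 2 rounds) = 0.1875

0.1875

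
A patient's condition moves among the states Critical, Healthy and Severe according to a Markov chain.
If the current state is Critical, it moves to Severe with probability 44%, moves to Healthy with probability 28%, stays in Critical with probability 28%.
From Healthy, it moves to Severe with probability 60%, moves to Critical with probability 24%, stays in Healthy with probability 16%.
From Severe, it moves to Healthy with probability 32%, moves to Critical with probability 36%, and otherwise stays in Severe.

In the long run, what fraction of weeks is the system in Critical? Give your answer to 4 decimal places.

0.3038

Let the stationary distribution be π with π = πP and π_1 + π_2 + π_3 = 1.
π_1 = 0.28·π_1 + 0.24·π_2 + 0.36·π_3
π_2 = 0.28·π_1 + 0.16·π_2 + 0.32·π_3
Solving with the normalization constraint gives π = (0.3038, 0.2654, 0.4308).
So the stationary probability of Critical is 0.3038.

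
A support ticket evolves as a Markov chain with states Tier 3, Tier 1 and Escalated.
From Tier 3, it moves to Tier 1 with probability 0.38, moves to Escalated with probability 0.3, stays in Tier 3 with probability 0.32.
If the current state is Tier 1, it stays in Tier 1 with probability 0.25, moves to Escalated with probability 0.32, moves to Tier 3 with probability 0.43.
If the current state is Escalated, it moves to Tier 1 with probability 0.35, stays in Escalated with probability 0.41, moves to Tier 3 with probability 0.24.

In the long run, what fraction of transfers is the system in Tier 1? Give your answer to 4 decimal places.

Let the stationary distribution be π with π = πP and π_1 + π_2 + π_3 = 1.
π_1 = 0.32·π_1 + 0.43·π_2 + 0.24·π_3
π_2 = 0.38·π_1 + 0.25·π_2 + 0.35·π_3
Solving with the normalization constraint gives π = (0.3284, 0.3271, 0.3444).
So the stationary probability of Tier 1 is 0.3271.

0.3271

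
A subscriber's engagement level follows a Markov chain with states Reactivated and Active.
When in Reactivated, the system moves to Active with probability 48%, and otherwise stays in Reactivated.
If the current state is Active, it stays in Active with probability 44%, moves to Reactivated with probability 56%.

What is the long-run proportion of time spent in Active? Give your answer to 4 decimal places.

0.4615

Let the stationary distribution be π with π = πP and π_1 + π_2 = 1.
π_1 = 0.52·π_1 + 0.56·π_2
Solving with the normalization constraint gives π = (0.5385, 0.4615).
So the stationary probability of Active is 0.4615.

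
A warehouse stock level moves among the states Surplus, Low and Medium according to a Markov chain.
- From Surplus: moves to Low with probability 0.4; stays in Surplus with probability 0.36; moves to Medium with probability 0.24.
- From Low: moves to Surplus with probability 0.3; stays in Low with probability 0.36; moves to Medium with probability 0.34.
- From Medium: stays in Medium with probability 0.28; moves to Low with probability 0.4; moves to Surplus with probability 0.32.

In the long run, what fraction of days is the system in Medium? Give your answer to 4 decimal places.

Let the stationary distribution be π with π = πP and π_1 + π_2 + π_3 = 1.
π_1 = 0.36·π_1 + 0.3·π_2 + 0.32·π_3
π_2 = 0.4·π_1 + 0.36·π_2 + 0.4·π_3
Solving with the normalization constraint gives π = (0.3253, 0.3846, 0.2901).
So the stationary probability of Medium is 0.2901.

0.2901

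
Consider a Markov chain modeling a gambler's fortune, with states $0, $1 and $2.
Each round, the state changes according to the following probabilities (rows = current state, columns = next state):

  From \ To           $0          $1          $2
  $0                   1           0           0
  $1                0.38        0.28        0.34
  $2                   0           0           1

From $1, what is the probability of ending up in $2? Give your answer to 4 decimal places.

0.4722

Let h(s) be the probability of absorption at $2 starting from transient state s. Then h($2) = 1 and h($0) = 0. By first-step analysis:
h($1) = 0.38·0 + 0.28·h($1) + 0.34·1
Solving: h($1) = 0.4722.
Starting from $1, the probability is 0.4722.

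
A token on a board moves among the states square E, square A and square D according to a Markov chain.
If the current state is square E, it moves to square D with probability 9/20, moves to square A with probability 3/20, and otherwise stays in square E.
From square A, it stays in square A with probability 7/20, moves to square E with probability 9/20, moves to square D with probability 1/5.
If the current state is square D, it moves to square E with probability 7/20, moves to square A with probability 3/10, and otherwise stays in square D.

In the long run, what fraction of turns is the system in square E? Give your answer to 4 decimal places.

0.3951

Let the stationary distribution be π with π = πP and π_1 + π_2 + π_3 = 1.
π_1 = 0.4·π_1 + 0.45·π_2 + 0.35·π_3
π_2 = 0.15·π_1 + 0.35·π_2 + 0.3·π_3
Solving with the normalization constraint gives π = (0.3951, 0.2534, 0.3515).
So the stationary probability of square E is 0.3951.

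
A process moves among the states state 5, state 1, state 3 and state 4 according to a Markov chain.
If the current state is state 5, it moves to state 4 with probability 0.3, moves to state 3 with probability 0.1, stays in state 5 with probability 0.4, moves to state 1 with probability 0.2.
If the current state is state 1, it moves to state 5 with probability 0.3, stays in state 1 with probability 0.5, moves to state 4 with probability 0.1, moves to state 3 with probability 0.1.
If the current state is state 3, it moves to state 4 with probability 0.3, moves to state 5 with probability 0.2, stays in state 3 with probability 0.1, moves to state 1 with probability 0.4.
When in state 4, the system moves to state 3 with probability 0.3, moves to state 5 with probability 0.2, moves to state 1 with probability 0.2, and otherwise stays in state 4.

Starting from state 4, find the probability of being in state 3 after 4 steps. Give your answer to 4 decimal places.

0.1472

Propagate the distribution vector 4 steps from state 4.
After 0 steps: (0.0000, 0.0000, 0.0000, 1.0000)
After 1 step: (0.2000, 0.2000, 0.3000, 0.3000)
After 2 steps: (0.2600, 0.3200, 0.1600, 0.2600)
After 3 steps: (0.2840, 0.3280, 0.1520, 0.2360)
After 4 steps: (0.2896, 0.3288, 0.1472, 0.2344)
P(in state 3 after 4 steps) = 0.1472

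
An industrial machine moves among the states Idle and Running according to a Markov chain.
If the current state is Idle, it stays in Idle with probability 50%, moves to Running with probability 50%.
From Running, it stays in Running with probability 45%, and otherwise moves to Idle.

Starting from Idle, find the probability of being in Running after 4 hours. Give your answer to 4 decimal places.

0.4762

Propagate the distribution vector 4 hours from Idle.
After 0 hours: (1.0000, 0.0000)
After 1 hour: (0.5000, 0.5000)
After 2 hours: (0.5250, 0.4750)
After 3 hours: (0.5238, 0.4763)
After 4 hours: (0.5238, 0.4762)
P(in Running after 4 hours) = 0.4762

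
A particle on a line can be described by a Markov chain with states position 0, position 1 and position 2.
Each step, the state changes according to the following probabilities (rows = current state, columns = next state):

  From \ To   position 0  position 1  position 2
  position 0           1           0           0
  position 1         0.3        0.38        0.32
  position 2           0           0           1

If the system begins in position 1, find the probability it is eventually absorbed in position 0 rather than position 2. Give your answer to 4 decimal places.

Let h(s) be the probability of absorption at position 0 starting from transient state s. Then h(position 0) = 1 and h(position 2) = 0. By first-step analysis:
h(position 1) = 0.3·1 + 0.38·h(position 1) + 0.32·0
Solving: h(position 1) = 0.4839.
Starting from position 1, the probability is 0.4839.

0.4839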